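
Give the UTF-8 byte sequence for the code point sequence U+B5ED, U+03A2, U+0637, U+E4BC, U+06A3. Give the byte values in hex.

EB 97 AD CE A2 D8 B7 EE 92 BC DA A3

U+B5ED: 3-byte form → EB 97 AD.
U+03A2: 2-byte form → CE A2.
U+0637: 2-byte form → D8 B7.
U+E4BC: 3-byte form → EE 92 BC.
U+06A3: 2-byte form → DA A3.
Concatenated (12 bytes): EB 97 AD CE A2 D8 B7 EE 92 BC DA A3.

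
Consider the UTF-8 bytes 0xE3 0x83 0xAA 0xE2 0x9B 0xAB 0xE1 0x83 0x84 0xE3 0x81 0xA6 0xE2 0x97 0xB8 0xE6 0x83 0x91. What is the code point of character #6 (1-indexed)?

U+60D1

Offset 0: leading byte 0xE3 = 11100011 → 3-byte char #1 = E3 83 AA.
Offset 3: leading byte 0xE2 = 11100010 → 3-byte char #2 = E2 9B AB.
Offset 6: leading byte 0xE1 = 11100001 → 3-byte char #3 = E1 83 84.
Offset 9: leading byte 0xE3 = 11100011 → 3-byte char #4 = E3 81 A6.
Offset 12: leading byte 0xE2 = 11100010 → 3-byte char #5 = E2 97 B8.
Offset 15: leading byte 0xE6 = 11100110 → 3-byte char #6 = E6 83 91.
Leading byte 0xE6 = 11100110 matches 1110xxxx → 3-byte sequence.
Byte 1: 0xE6 = 11100110, payload 0110 (4 bits).
Byte 2: 0x83 = 10000011 (10xxxxxx ✓), payload 000011.
Byte 3: 0x91 = 10010001 (10xxxxxx ✓), payload 010001.
Concatenate: 0110000011010001 = 0x60D1 (16 bits → U+60D1).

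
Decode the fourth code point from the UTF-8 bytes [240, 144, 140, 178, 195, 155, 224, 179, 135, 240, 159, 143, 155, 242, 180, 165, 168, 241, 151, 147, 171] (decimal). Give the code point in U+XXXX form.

U+1F3DB

Offset 0: leading byte 0xF0 = 11110000 → 4-byte char #1 = F0 90 8C B2.
Offset 4: leading byte 0xC3 = 11000011 → 2-byte char #2 = C3 9B.
Offset 6: leading byte 0xE0 = 11100000 → 3-byte char #3 = E0 B3 87.
Offset 9: leading byte 0xF0 = 11110000 → 4-byte char #4 = F0 9F 8F 9B.
Leading byte 0xF0 = 11110000 matches 11110xxx → 4-byte sequence.
Byte 1: 0xF0 = 11110000, payload 000 (3 bits).
Byte 2: 0x9F = 10011111 (10xxxxxx ✓), payload 011111.
Byte 3: 0x8F = 10001111 (10xxxxxx ✓), payload 001111.
Byte 4: 0x9B = 10011011 (10xxxxxx ✓), payload 011011.
Concatenate: 000011111001111011011 = 0x1F3DB (21 bits → U+1F3DB).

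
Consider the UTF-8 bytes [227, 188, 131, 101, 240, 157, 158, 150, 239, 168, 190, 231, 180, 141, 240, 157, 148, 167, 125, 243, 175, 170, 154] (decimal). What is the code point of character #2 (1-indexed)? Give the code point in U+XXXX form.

Offset 0: leading byte 0xE3 = 11100011 → 3-byte char #1 = E3 BC 83.
Offset 3: leading byte 0x65 = 01100101 → 1-byte char #2 = 65.
Leading byte 0x65 = 01100101 matches 0xxxxxxx → 1-byte sequence.
Byte 1: 0x65 = 01100101, payload 1100101 (7 bits).
Concatenate: 1100101 = 0x65 (7 bits → U+0065).

U+0065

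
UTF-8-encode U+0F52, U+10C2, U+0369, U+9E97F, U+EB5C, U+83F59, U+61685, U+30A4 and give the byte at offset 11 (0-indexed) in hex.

U+0F52 → 3-byte form E0 BD 92 at offsets 0–2.
U+10C2 → 3-byte form E1 83 82 at offsets 3–5.
U+0369 → 2-byte form CD A9 at offsets 6–7.
U+9E97F → 4-byte form F2 9E A5 BF at offsets 8–11.
Offset 11 falls in char 4's range; it's byte 4 of F2 9E A5 BF = 0xBF.

0xBF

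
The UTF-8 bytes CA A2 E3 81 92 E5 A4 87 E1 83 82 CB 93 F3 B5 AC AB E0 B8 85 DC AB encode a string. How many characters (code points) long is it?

8

Byte at offset 0: 0xCA = 11001010 → 2-byte char (#1). Advance 2.
Byte at offset 2: 0xE3 = 11100011 → 3-byte char (#2). Advance 3.
Byte at offset 5: 0xE5 = 11100101 → 3-byte char (#3). Advance 3.
Byte at offset 8: 0xE1 = 11100001 → 3-byte char (#4). Advance 3.
Byte at offset 11: 0xCB = 11001011 → 2-byte char (#5). Advance 2.
Byte at offset 13: 0xF3 = 11110011 → 4-byte char (#6). Advance 4.
Byte at offset 17: 0xE0 = 11100000 → 3-byte char (#7). Advance 3.
Byte at offset 20: 0xDC = 11011100 → 2-byte char (#8). Advance 2.
Reached end at offset 22 after 8 code points.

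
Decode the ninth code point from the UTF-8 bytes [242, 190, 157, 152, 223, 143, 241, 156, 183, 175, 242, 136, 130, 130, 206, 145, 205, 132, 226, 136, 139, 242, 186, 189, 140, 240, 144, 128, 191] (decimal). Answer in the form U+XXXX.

U+1003F

Offset 0: leading byte 0xF2 = 11110010 → 4-byte char #1 = F2 BE 9D 98.
Offset 4: leading byte 0xDF = 11011111 → 2-byte char #2 = DF 8F.
Offset 6: leading byte 0xF1 = 11110001 → 4-byte char #3 = F1 9C B7 AF.
Offset 10: leading byte 0xF2 = 11110010 → 4-byte char #4 = F2 88 82 82.
Offset 14: leading byte 0xCE = 11001110 → 2-byte char #5 = CE 91.
Offset 16: leading byte 0xCD = 11001101 → 2-byte char #6 = CD 84.
Offset 18: leading byte 0xE2 = 11100010 → 3-byte char #7 = E2 88 8B.
Offset 21: leading byte 0xF2 = 11110010 → 4-byte char #8 = F2 BA BD 8C.
Offset 25: leading byte 0xF0 = 11110000 → 4-byte char #9 = F0 90 80 BF.
Leading byte 0xF0 = 11110000 matches 11110xxx → 4-byte sequence.
Byte 1: 0xF0 = 11110000, payload 000 (3 bits).
Byte 2: 0x90 = 10010000 (10xxxxxx ✓), payload 010000.
Byte 3: 0x80 = 10000000 (10xxxxxx ✓), payload 000000.
Byte 4: 0xBF = 10111111 (10xxxxxx ✓), payload 111111.
Concatenate: 000010000000000111111 = 0x1003F (21 bits → U+1003F).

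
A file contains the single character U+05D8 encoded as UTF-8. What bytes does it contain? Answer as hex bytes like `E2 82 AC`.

D7 98

U+05D8 = 0x5D8 = 1496 decimal. In range U+0080–U+07FF → 2-byte form: 110xxxxx 10xxxxxx.
Binary (11 bits): 10111011000.
Split 5+6: 10111 | 011000.
Byte 1: 11010111 = 0xD7.
Byte 2: 10011000 = 0x98.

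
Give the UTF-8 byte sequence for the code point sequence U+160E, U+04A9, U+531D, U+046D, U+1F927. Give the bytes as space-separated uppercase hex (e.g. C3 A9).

E1 98 8E D2 A9 E5 8C 9D D1 AD F0 9F A4 A7

U+160E: 3-byte form → E1 98 8E.
U+04A9: 2-byte form → D2 A9.
U+531D: 3-byte form → E5 8C 9D.
U+046D: 2-byte form → D1 AD.
U+1F927: 4-byte form → F0 9F A4 A7.
Concatenated (14 bytes): E1 98 8E D2 A9 E5 8C 9D D1 AD F0 9F A4 A7.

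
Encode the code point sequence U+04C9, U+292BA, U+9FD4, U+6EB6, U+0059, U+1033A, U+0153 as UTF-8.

U+04C9: 2-byte form → D3 89.
U+292BA: 4-byte form → F0 A9 8A BA.
U+9FD4: 3-byte form → E9 BF 94.
U+6EB6: 3-byte form → E6 BA B6.
U+0059: 1-byte form → 59.
U+1033A: 4-byte form → F0 90 8C BA.
U+0153: 2-byte form → C5 93.
Concatenated (19 bytes): D3 89 F0 A9 8A BA E9 BF 94 E6 BA B6 59 F0 90 8C BA C5 93.

D3 89 F0 A9 8A BA E9 BF 94 E6 BA B6 59 F0 90 8C BA C5 93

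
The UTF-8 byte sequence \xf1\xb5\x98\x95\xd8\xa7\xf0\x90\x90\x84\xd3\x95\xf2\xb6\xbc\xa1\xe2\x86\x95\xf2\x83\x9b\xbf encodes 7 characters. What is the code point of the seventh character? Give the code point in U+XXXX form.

U+836FF

Offset 0: leading byte 0xF1 = 11110001 → 4-byte char #1 = F1 B5 98 95.
Offset 4: leading byte 0xD8 = 11011000 → 2-byte char #2 = D8 A7.
Offset 6: leading byte 0xF0 = 11110000 → 4-byte char #3 = F0 90 90 84.
Offset 10: leading byte 0xD3 = 11010011 → 2-byte char #4 = D3 95.
Offset 12: leading byte 0xF2 = 11110010 → 4-byte char #5 = F2 B6 BC A1.
Offset 16: leading byte 0xE2 = 11100010 → 3-byte char #6 = E2 86 95.
Offset 19: leading byte 0xF2 = 11110010 → 4-byte char #7 = F2 83 9B BF.
Leading byte 0xF2 = 11110010 matches 11110xxx → 4-byte sequence.
Byte 1: 0xF2 = 11110010, payload 010 (3 bits).
Byte 2: 0x83 = 10000011 (10xxxxxx ✓), payload 000011.
Byte 3: 0x9B = 10011011 (10xxxxxx ✓), payload 011011.
Byte 4: 0xBF = 10111111 (10xxxxxx ✓), payload 111111.
Concatenate: 010000011011011111111 = 0x836FF (21 bits → U+836FF).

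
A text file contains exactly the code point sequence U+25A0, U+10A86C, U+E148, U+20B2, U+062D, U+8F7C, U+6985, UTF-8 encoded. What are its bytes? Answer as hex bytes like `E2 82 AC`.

U+25A0: 3-byte form → E2 96 A0.
U+10A86C: 4-byte form → F4 8A A1 AC.
U+E148: 3-byte form → EE 85 88.
U+20B2: 3-byte form → E2 82 B2.
U+062D: 2-byte form → D8 AD.
U+8F7C: 3-byte form → E8 BD BC.
U+6985: 3-byte form → E6 A6 85.
Concatenated (21 bytes): E2 96 A0 F4 8A A1 AC EE 85 88 E2 82 B2 D8 AD E8 BD BC E6 A6 85.

E2 96 A0 F4 8A A1 AC EE 85 88 E2 82 B2 D8 AD E8 BD BC E6 A6 85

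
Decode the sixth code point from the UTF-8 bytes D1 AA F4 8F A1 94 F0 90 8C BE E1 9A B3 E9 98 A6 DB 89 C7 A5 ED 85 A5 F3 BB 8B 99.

Offset 0: leading byte 0xD1 = 11010001 → 2-byte char #1 = D1 AA.
Offset 2: leading byte 0xF4 = 11110100 → 4-byte char #2 = F4 8F A1 94.
Offset 6: leading byte 0xF0 = 11110000 → 4-byte char #3 = F0 90 8C BE.
Offset 10: leading byte 0xE1 = 11100001 → 3-byte char #4 = E1 9A B3.
Offset 13: leading byte 0xE9 = 11101001 → 3-byte char #5 = E9 98 A6.
Offset 16: leading byte 0xDB = 11011011 → 2-byte char #6 = DB 89.
Leading byte 0xDB = 11011011 matches 110xxxxx → 2-byte sequence.
Byte 1: 0xDB = 11011011, payload 11011 (5 bits).
Byte 2: 0x89 = 10001001 (10xxxxxx ✓), payload 001001.
Concatenate: 11011001001 = 0x6C9 (11 bits → U+06C9).

U+06C9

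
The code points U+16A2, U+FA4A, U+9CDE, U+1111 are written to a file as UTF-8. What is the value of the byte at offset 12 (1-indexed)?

1-indexed offset 12 is 0-indexed offset 11.
U+16A2 → 3-byte form E1 9A A2 at offsets 0–2.
U+FA4A → 3-byte form EF A9 8A at offsets 3–5.
U+9CDE → 3-byte form E9 B3 9E at offsets 6–8.
U+1111 → 3-byte form E1 84 91 at offsets 9–11.
Offset 11 falls in char 4's range; it's byte 3 of E1 84 91 = 0x91.

0x91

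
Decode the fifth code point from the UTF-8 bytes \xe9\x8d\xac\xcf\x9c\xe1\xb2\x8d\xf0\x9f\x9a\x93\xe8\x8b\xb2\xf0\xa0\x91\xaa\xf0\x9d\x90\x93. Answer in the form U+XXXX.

U+82F2

Offset 0: leading byte 0xE9 = 11101001 → 3-byte char #1 = E9 8D AC.
Offset 3: leading byte 0xCF = 11001111 → 2-byte char #2 = CF 9C.
Offset 5: leading byte 0xE1 = 11100001 → 3-byte char #3 = E1 B2 8D.
Offset 8: leading byte 0xF0 = 11110000 → 4-byte char #4 = F0 9F 9A 93.
Offset 12: leading byte 0xE8 = 11101000 → 3-byte char #5 = E8 8B B2.
Leading byte 0xE8 = 11101000 matches 1110xxxx → 3-byte sequence.
Byte 1: 0xE8 = 11101000, payload 1000 (4 bits).
Byte 2: 0x8B = 10001011 (10xxxxxx ✓), payload 001011.
Byte 3: 0xB2 = 10110010 (10xxxxxx ✓), payload 110010.
Concatenate: 1000001011110010 = 0x82F2 (16 bits → U+82F2).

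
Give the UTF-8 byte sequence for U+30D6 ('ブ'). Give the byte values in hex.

E3 83 96

U+30D6 = 0x30D6 = 12502 decimal. In range U+0800–U+FFFF → 3-byte form: 1110xxxx 10xxxxxx 10xxxxxx.
Binary (16 bits): 0011000011010110.
Split 4+6+6: 0011 | 000011 | 010110.
Byte 1: 11100011 = 0xE3.
Byte 2: 10000011 = 0x83.
Byte 3: 10010110 = 0x96.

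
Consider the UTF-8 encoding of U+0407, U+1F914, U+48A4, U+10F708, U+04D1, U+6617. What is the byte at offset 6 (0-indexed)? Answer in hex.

0xE4

U+0407 → 2-byte form D0 87 at offsets 0–1.
U+1F914 → 4-byte form F0 9F A4 94 at offsets 2–5.
U+48A4 → 3-byte form E4 A2 A4 at offsets 6–8.
Offset 6 falls in char 3's range; it's byte 1 of E4 A2 A4 = 0xE4.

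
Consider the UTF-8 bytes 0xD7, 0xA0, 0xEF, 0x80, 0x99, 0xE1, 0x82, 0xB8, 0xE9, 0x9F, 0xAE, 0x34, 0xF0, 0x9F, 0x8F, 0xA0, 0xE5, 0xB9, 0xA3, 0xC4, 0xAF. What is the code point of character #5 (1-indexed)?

Offset 0: leading byte 0xD7 = 11010111 → 2-byte char #1 = D7 A0.
Offset 2: leading byte 0xEF = 11101111 → 3-byte char #2 = EF 80 99.
Offset 5: leading byte 0xE1 = 11100001 → 3-byte char #3 = E1 82 B8.
Offset 8: leading byte 0xE9 = 11101001 → 3-byte char #4 = E9 9F AE.
Offset 11: leading byte 0x34 = 00110100 → 1-byte char #5 = 34.
Leading byte 0x34 = 00110100 matches 0xxxxxxx → 1-byte sequence.
Byte 1: 0x34 = 00110100, payload 0110100 (7 bits).
Concatenate: 0110100 = 0x34 (7 bits → U+0034).

U+0034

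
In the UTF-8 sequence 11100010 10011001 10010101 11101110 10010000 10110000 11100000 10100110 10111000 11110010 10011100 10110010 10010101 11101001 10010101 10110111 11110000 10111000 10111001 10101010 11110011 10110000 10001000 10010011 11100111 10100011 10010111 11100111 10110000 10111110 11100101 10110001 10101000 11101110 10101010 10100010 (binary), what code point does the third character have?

Offset 0: leading byte 0xE2 = 11100010 → 3-byte char #1 = E2 99 95.
Offset 3: leading byte 0xEE = 11101110 → 3-byte char #2 = EE 90 B0.
Offset 6: leading byte 0xE0 = 11100000 → 3-byte char #3 = E0 A6 B8.
Leading byte 0xE0 = 11100000 matches 1110xxxx → 3-byte sequence.
Byte 1: 0xE0 = 11100000, payload 0000 (4 bits).
Byte 2: 0xA6 = 10100110 (10xxxxxx ✓), payload 100110.
Byte 3: 0xB8 = 10111000 (10xxxxxx ✓), payload 111000.
Concatenate: 0000100110111000 = 0x9B8 (16 bits → U+09B8).

U+09B8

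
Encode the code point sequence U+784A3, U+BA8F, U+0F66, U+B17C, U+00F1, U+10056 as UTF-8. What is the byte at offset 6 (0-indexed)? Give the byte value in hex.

U+784A3 → 4-byte form F1 B8 92 A3 at offsets 0–3.
U+BA8F → 3-byte form EB AA 8F at offsets 4–6.
Offset 6 falls in char 2's range; it's byte 3 of EB AA 8F = 0x8F.

0x8F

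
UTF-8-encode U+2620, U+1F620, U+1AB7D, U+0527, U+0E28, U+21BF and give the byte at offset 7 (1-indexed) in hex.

0xA0

1-indexed offset 7 is 0-indexed offset 6.
U+2620 → 3-byte form E2 98 A0 at offsets 0–2.
U+1F620 → 4-byte form F0 9F 98 A0 at offsets 3–6.
Offset 6 falls in char 2's range; it's byte 4 of F0 9F 98 A0 = 0xA0.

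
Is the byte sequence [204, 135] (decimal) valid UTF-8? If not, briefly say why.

Leading byte 0xCC = 11001100 → 2-byte form.
Continuation bytes 0x87=10000111 all match 10xxxxxx.
Decoded value 0x307 is ≥ 0x80 (shortest form) and not a surrogate.

valid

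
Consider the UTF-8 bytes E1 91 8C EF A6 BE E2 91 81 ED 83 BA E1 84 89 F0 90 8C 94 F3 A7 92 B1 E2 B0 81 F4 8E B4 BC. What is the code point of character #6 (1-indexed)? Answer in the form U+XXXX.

Offset 0: leading byte 0xE1 = 11100001 → 3-byte char #1 = E1 91 8C.
Offset 3: leading byte 0xEF = 11101111 → 3-byte char #2 = EF A6 BE.
Offset 6: leading byte 0xE2 = 11100010 → 3-byte char #3 = E2 91 81.
Offset 9: leading byte 0xED = 11101101 → 3-byte char #4 = ED 83 BA.
Offset 12: leading byte 0xE1 = 11100001 → 3-byte char #5 = E1 84 89.
Offset 15: leading byte 0xF0 = 11110000 → 4-byte char #6 = F0 90 8C 94.
Leading byte 0xF0 = 11110000 matches 11110xxx → 4-byte sequence.
Byte 1: 0xF0 = 11110000, payload 000 (3 bits).
Byte 2: 0x90 = 10010000 (10xxxxxx ✓), payload 010000.
Byte 3: 0x8C = 10001100 (10xxxxxx ✓), payload 001100.
Byte 4: 0x94 = 10010100 (10xxxxxx ✓), payload 010100.
Concatenate: 000010000001100010100 = 0x10314 (21 bits → U+10314).

U+10314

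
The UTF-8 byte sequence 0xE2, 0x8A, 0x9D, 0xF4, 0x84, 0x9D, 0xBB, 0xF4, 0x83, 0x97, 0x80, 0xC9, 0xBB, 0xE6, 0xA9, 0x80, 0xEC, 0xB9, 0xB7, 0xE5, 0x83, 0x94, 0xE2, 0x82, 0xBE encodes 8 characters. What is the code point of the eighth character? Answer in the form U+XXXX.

U+20BE

Offset 0: leading byte 0xE2 = 11100010 → 3-byte char #1 = E2 8A 9D.
Offset 3: leading byte 0xF4 = 11110100 → 4-byte char #2 = F4 84 9D BB.
Offset 7: leading byte 0xF4 = 11110100 → 4-byte char #3 = F4 83 97 80.
Offset 11: leading byte 0xC9 = 11001001 → 2-byte char #4 = C9 BB.
Offset 13: leading byte 0xE6 = 11100110 → 3-byte char #5 = E6 A9 80.
Offset 16: leading byte 0xEC = 11101100 → 3-byte char #6 = EC B9 B7.
Offset 19: leading byte 0xE5 = 11100101 → 3-byte char #7 = E5 83 94.
Offset 22: leading byte 0xE2 = 11100010 → 3-byte char #8 = E2 82 BE.
Leading byte 0xE2 = 11100010 matches 1110xxxx → 3-byte sequence.
Byte 1: 0xE2 = 11100010, payload 0010 (4 bits).
Byte 2: 0x82 = 10000010 (10xxxxxx ✓), payload 000010.
Byte 3: 0xBE = 10111110 (10xxxxxx ✓), payload 111110.
Concatenate: 0010000010111110 = 0x20BE (16 bits → U+20BE).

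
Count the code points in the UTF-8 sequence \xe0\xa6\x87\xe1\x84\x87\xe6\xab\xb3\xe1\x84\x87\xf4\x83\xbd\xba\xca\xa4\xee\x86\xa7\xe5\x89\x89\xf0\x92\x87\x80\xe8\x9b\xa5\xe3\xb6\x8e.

Byte at offset 0: 0xE0 = 11100000 → 3-byte char (#1). Advance 3.
Byte at offset 3: 0xE1 = 11100001 → 3-byte char (#2). Advance 3.
Byte at offset 6: 0xE6 = 11100110 → 3-byte char (#3). Advance 3.
Byte at offset 9: 0xE1 = 11100001 → 3-byte char (#4). Advance 3.
Byte at offset 12: 0xF4 = 11110100 → 4-byte char (#5). Advance 4.
Byte at offset 16: 0xCA = 11001010 → 2-byte char (#6). Advance 2.
Byte at offset 18: 0xEE = 11101110 → 3-byte char (#7). Advance 3.
Byte at offset 21: 0xE5 = 11100101 → 3-byte char (#8). Advance 3.
Byte at offset 24: 0xF0 = 11110000 → 4-byte char (#9). Advance 4.
Byte at offset 28: 0xE8 = 11101000 → 3-byte char (#10). Advance 3.
Byte at offset 31: 0xE3 = 11100011 → 3-byte char (#11). Advance 3.
Reached end at offset 34 after 11 code points.

11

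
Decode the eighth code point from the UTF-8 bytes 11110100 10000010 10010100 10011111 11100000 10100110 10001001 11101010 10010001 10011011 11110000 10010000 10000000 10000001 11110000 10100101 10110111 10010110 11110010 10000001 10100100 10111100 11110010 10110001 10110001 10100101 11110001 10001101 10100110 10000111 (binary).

Offset 0: leading byte 0xF4 = 11110100 → 4-byte char #1 = F4 82 94 9F.
Offset 4: leading byte 0xE0 = 11100000 → 3-byte char #2 = E0 A6 89.
Offset 7: leading byte 0xEA = 11101010 → 3-byte char #3 = EA 91 9B.
Offset 10: leading byte 0xF0 = 11110000 → 4-byte char #4 = F0 90 80 81.
Offset 14: leading byte 0xF0 = 11110000 → 4-byte char #5 = F0 A5 B7 96.
Offset 18: leading byte 0xF2 = 11110010 → 4-byte char #6 = F2 81 A4 BC.
Offset 22: leading byte 0xF2 = 11110010 → 4-byte char #7 = F2 B1 B1 A5.
Offset 26: leading byte 0xF1 = 11110001 → 4-byte char #8 = F1 8D A6 87.
Leading byte 0xF1 = 11110001 matches 11110xxx → 4-byte sequence.
Byte 1: 0xF1 = 11110001, payload 001 (3 bits).
Byte 2: 0x8D = 10001101 (10xxxxxx ✓), payload 001101.
Byte 3: 0xA6 = 10100110 (10xxxxxx ✓), payload 100110.
Byte 4: 0x87 = 10000111 (10xxxxxx ✓), payload 000111.
Concatenate: 001001101100110000111 = 0x4D987 (21 bits → U+4D987).

U+4D987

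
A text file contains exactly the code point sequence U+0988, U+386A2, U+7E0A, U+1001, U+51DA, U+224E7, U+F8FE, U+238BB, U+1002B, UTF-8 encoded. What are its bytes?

U+0988: 3-byte form → E0 A6 88.
U+386A2: 4-byte form → F0 B8 9A A2.
U+7E0A: 3-byte form → E7 B8 8A.
U+1001: 3-byte form → E1 80 81.
U+51DA: 3-byte form → E5 87 9A.
U+224E7: 4-byte form → F0 A2 93 A7.
U+F8FE: 3-byte form → EF A3 BE.
U+238BB: 4-byte form → F0 A3 A2 BB.
U+1002B: 4-byte form → F0 90 80 AB.
Concatenated (31 bytes): E0 A6 88 F0 B8 9A A2 E7 B8 8A E1 80 81 E5 87 9A F0 A2 93 A7 EF A3 BE F0 A3 A2 BB F0 90 80 AB.

E0 A6 88 F0 B8 9A A2 E7 B8 8A E1 80 81 E5 87 9A F0 A2 93 A7 EF A3 BE F0 A3 A2 BB F0 90 80 AB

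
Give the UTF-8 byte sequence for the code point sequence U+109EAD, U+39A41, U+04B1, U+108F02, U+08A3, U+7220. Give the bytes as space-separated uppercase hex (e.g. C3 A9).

U+109EAD: 4-byte form → F4 89 BA AD.
U+39A41: 4-byte form → F0 B9 A9 81.
U+04B1: 2-byte form → D2 B1.
U+108F02: 4-byte form → F4 88 BC 82.
U+08A3: 3-byte form → E0 A2 A3.
U+7220: 3-byte form → E7 88 A0.
Concatenated (20 bytes): F4 89 BA AD F0 B9 A9 81 D2 B1 F4 88 BC 82 E0 A2 A3 E7 88 A0.

F4 89 BA AD F0 B9 A9 81 D2 B1 F4 88 BC 82 E0 A2 A3 E7 88 A0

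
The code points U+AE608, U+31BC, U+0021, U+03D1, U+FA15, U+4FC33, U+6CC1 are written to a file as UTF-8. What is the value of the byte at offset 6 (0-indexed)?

U+AE608 → 4-byte form F2 AE 98 88 at offsets 0–3.
U+31BC → 3-byte form E3 86 BC at offsets 4–6.
Offset 6 falls in char 2's range; it's byte 3 of E3 86 BC = 0xBC.

0xBC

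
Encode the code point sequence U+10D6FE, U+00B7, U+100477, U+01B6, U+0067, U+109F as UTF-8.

U+10D6FE: 4-byte form → F4 8D 9B BE.
U+00B7: 2-byte form → C2 B7.
U+100477: 4-byte form → F4 80 91 B7.
U+01B6: 2-byte form → C6 B6.
U+0067: 1-byte form → 67.
U+109F: 3-byte form → E1 82 9F.
Concatenated (16 bytes): F4 8D 9B BE C2 B7 F4 80 91 B7 C6 B6 67 E1 82 9F.

F4 8D 9B BE C2 B7 F4 80 91 B7 C6 B6 67 E1 82 9F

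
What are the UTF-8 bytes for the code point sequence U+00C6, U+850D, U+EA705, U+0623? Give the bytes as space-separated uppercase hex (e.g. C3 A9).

U+00C6: 2-byte form → C3 86.
U+850D: 3-byte form → E8 94 8D.
U+EA705: 4-byte form → F3 AA 9C 85.
U+0623: 2-byte form → D8 A3.
Concatenated (11 bytes): C3 86 E8 94 8D F3 AA 9C 85 D8 A3.

C3 86 E8 94 8D F3 AA 9C 85 D8 A3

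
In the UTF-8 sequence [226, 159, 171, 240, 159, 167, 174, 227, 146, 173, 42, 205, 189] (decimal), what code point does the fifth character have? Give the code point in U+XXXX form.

U+037D

Offset 0: leading byte 0xE2 = 11100010 → 3-byte char #1 = E2 9F AB.
Offset 3: leading byte 0xF0 = 11110000 → 4-byte char #2 = F0 9F A7 AE.
Offset 7: leading byte 0xE3 = 11100011 → 3-byte char #3 = E3 92 AD.
Offset 10: leading byte 0x2A = 00101010 → 1-byte char #4 = 2A.
Offset 11: leading byte 0xCD = 11001101 → 2-byte char #5 = CD BD.
Leading byte 0xCD = 11001101 matches 110xxxxx → 2-byte sequence.
Byte 1: 0xCD = 11001101, payload 01101 (5 bits).
Byte 2: 0xBD = 10111101 (10xxxxxx ✓), payload 111101.
Concatenate: 01101111101 = 0x37D (11 bits → U+037D).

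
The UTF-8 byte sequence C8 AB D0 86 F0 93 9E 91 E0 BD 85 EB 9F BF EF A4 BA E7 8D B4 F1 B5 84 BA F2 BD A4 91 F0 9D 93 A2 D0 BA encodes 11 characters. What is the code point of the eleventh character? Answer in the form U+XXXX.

U+043A

Offset 0: leading byte 0xC8 = 11001000 → 2-byte char #1 = C8 AB.
Offset 2: leading byte 0xD0 = 11010000 → 2-byte char #2 = D0 86.
Offset 4: leading byte 0xF0 = 11110000 → 4-byte char #3 = F0 93 9E 91.
Offset 8: leading byte 0xE0 = 11100000 → 3-byte char #4 = E0 BD 85.
Offset 11: leading byte 0xEB = 11101011 → 3-byte char #5 = EB 9F BF.
Offset 14: leading byte 0xEF = 11101111 → 3-byte char #6 = EF A4 BA.
Offset 17: leading byte 0xE7 = 11100111 → 3-byte char #7 = E7 8D B4.
Offset 20: leading byte 0xF1 = 11110001 → 4-byte char #8 = F1 B5 84 BA.
Offset 24: leading byte 0xF2 = 11110010 → 4-byte char #9 = F2 BD A4 91.
Offset 28: leading byte 0xF0 = 11110000 → 4-byte char #10 = F0 9D 93 A2.
Offset 32: leading byte 0xD0 = 11010000 → 2-byte char #11 = D0 BA.
Leading byte 0xD0 = 11010000 matches 110xxxxx → 2-byte sequence.
Byte 1: 0xD0 = 11010000, payload 10000 (5 bits).
Byte 2: 0xBA = 10111010 (10xxxxxx ✓), payload 111010.
Concatenate: 10000111010 = 0x43A (11 bits → U+043A).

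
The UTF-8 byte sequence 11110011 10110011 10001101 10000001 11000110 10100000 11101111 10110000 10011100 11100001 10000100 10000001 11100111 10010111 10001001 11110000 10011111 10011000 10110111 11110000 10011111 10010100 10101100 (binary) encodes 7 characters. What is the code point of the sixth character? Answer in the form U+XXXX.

U+1F637

Offset 0: leading byte 0xF3 = 11110011 → 4-byte char #1 = F3 B3 8D 81.
Offset 4: leading byte 0xC6 = 11000110 → 2-byte char #2 = C6 A0.
Offset 6: leading byte 0xEF = 11101111 → 3-byte char #3 = EF B0 9C.
Offset 9: leading byte 0xE1 = 11100001 → 3-byte char #4 = E1 84 81.
Offset 12: leading byte 0xE7 = 11100111 → 3-byte char #5 = E7 97 89.
Offset 15: leading byte 0xF0 = 11110000 → 4-byte char #6 = F0 9F 98 B7.
Leading byte 0xF0 = 11110000 matches 11110xxx → 4-byte sequence.
Byte 1: 0xF0 = 11110000, payload 000 (3 bits).
Byte 2: 0x9F = 10011111 (10xxxxxx ✓), payload 011111.
Byte 3: 0x98 = 10011000 (10xxxxxx ✓), payload 011000.
Byte 4: 0xB7 = 10110111 (10xxxxxx ✓), payload 110111.
Concatenate: 000011111011000110111 = 0x1F637 (21 bits → U+1F637).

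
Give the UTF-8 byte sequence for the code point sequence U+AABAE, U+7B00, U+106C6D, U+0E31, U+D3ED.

U+AABAE: 4-byte form → F2 AA AE AE.
U+7B00: 3-byte form → E7 AC 80.
U+106C6D: 4-byte form → F4 86 B1 AD.
U+0E31: 3-byte form → E0 B8 B1.
U+D3ED: 3-byte form → ED 8F AD.
Concatenated (17 bytes): F2 AA AE AE E7 AC 80 F4 86 B1 AD E0 B8 B1 ED 8F AD.

F2 AA AE AE E7 AC 80 F4 86 B1 AD E0 B8 B1 ED 8F AD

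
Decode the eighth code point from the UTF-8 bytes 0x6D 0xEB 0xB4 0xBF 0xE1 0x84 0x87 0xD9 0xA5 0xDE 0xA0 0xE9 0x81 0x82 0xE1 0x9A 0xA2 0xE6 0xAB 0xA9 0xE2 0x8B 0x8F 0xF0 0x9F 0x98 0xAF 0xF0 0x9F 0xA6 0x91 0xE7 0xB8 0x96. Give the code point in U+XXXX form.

Offset 0: leading byte 0x6D = 01101101 → 1-byte char #1 = 6D.
Offset 1: leading byte 0xEB = 11101011 → 3-byte char #2 = EB B4 BF.
Offset 4: leading byte 0xE1 = 11100001 → 3-byte char #3 = E1 84 87.
Offset 7: leading byte 0xD9 = 11011001 → 2-byte char #4 = D9 A5.
Offset 9: leading byte 0xDE = 11011110 → 2-byte char #5 = DE A0.
Offset 11: leading byte 0xE9 = 11101001 → 3-byte char #6 = E9 81 82.
Offset 14: leading byte 0xE1 = 11100001 → 3-byte char #7 = E1 9A A2.
Offset 17: leading byte 0xE6 = 11100110 → 3-byte char #8 = E6 AB A9.
Leading byte 0xE6 = 11100110 matches 1110xxxx → 3-byte sequence.
Byte 1: 0xE6 = 11100110, payload 0110 (4 bits).
Byte 2: 0xAB = 10101011 (10xxxxxx ✓), payload 101011.
Byte 3: 0xA9 = 10101001 (10xxxxxx ✓), payload 101001.
Concatenate: 0110101011101001 = 0x6AE9 (16 bits → U+6AE9).

U+6AE9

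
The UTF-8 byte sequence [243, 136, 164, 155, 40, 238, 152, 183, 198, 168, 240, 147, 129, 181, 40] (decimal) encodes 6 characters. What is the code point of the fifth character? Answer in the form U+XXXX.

U+13075

Offset 0: leading byte 0xF3 = 11110011 → 4-byte char #1 = F3 88 A4 9B.
Offset 4: leading byte 0x28 = 00101000 → 1-byte char #2 = 28.
Offset 5: leading byte 0xEE = 11101110 → 3-byte char #3 = EE 98 B7.
Offset 8: leading byte 0xC6 = 11000110 → 2-byte char #4 = C6 A8.
Offset 10: leading byte 0xF0 = 11110000 → 4-byte char #5 = F0 93 81 B5.
Leading byte 0xF0 = 11110000 matches 11110xxx → 4-byte sequence.
Byte 1: 0xF0 = 11110000, payload 000 (3 bits).
Byte 2: 0x93 = 10010011 (10xxxxxx ✓), payload 010011.
Byte 3: 0x81 = 10000001 (10xxxxxx ✓), payload 000001.
Byte 4: 0xB5 = 10110101 (10xxxxxx ✓), payload 110101.
Concatenate: 000010011000001110101 = 0x13075 (21 bits → U+13075).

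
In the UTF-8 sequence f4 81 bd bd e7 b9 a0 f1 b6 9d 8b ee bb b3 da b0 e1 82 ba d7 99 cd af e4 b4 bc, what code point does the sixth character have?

U+10BA

Offset 0: leading byte 0xF4 = 11110100 → 4-byte char #1 = F4 81 BD BD.
Offset 4: leading byte 0xE7 = 11100111 → 3-byte char #2 = E7 B9 A0.
Offset 7: leading byte 0xF1 = 11110001 → 4-byte char #3 = F1 B6 9D 8B.
Offset 11: leading byte 0xEE = 11101110 → 3-byte char #4 = EE BB B3.
Offset 14: leading byte 0xDA = 11011010 → 2-byte char #5 = DA B0.
Offset 16: leading byte 0xE1 = 11100001 → 3-byte char #6 = E1 82 BA.
Leading byte 0xE1 = 11100001 matches 1110xxxx → 3-byte sequence.
Byte 1: 0xE1 = 11100001, payload 0001 (4 bits).
Byte 2: 0x82 = 10000010 (10xxxxxx ✓), payload 000010.
Byte 3: 0xBA = 10111010 (10xxxxxx ✓), payload 111010.
Concatenate: 0001000010111010 = 0x10BA (16 bits → U+10BA).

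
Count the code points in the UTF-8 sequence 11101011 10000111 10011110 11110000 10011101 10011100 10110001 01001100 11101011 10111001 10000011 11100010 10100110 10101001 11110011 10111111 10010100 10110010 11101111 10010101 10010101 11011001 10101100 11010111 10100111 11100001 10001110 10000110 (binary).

10

Byte at offset 0: 0xEB = 11101011 → 3-byte char (#1). Advance 3.
Byte at offset 3: 0xF0 = 11110000 → 4-byte char (#2). Advance 4.
Byte at offset 7: 0x4C = 01001100 → 1-byte char (#3). Advance 1.
Byte at offset 8: 0xEB = 11101011 → 3-byte char (#4). Advance 3.
Byte at offset 11: 0xE2 = 11100010 → 3-byte char (#5). Advance 3.
Byte at offset 14: 0xF3 = 11110011 → 4-byte char (#6). Advance 4.
Byte at offset 18: 0xEF = 11101111 → 3-byte char (#7). Advance 3.
Byte at offset 21: 0xD9 = 11011001 → 2-byte char (#8). Advance 2.
Byte at offset 23: 0xD7 = 11010111 → 2-byte char (#9). Advance 2.
Byte at offset 25: 0xE1 = 11100001 → 3-byte char (#10). Advance 3.
Reached end at offset 28 after 10 code points.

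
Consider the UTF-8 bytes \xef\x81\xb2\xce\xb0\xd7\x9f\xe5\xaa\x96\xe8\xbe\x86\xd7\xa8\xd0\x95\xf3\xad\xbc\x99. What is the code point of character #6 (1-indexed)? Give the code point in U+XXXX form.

Offset 0: leading byte 0xEF = 11101111 → 3-byte char #1 = EF 81 B2.
Offset 3: leading byte 0xCE = 11001110 → 2-byte char #2 = CE B0.
Offset 5: leading byte 0xD7 = 11010111 → 2-byte char #3 = D7 9F.
Offset 7: leading byte 0xE5 = 11100101 → 3-byte char #4 = E5 AA 96.
Offset 10: leading byte 0xE8 = 11101000 → 3-byte char #5 = E8 BE 86.
Offset 13: leading byte 0xD7 = 11010111 → 2-byte char #6 = D7 A8.
Leading byte 0xD7 = 11010111 matches 110xxxxx → 2-byte sequence.
Byte 1: 0xD7 = 11010111, payload 10111 (5 bits).
Byte 2: 0xA8 = 10101000 (10xxxxxx ✓), payload 101000.
Concatenate: 10111101000 = 0x5E8 (11 bits → U+05E8).

U+05E8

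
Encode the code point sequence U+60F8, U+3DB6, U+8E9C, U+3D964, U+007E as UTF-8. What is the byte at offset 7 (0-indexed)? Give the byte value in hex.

U+60F8 → 3-byte form E6 83 B8 at offsets 0–2.
U+3DB6 → 3-byte form E3 B6 B6 at offsets 3–5.
U+8E9C → 3-byte form E8 BA 9C at offsets 6–8.
Offset 7 falls in char 3's range; it's byte 2 of E8 BA 9C = 0xBA.

0xBA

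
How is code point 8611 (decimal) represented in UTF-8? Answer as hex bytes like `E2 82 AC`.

U+21A3 = 0x21A3 = 8611 decimal. In range U+0800–U+FFFF → 3-byte form: 1110xxxx 10xxxxxx 10xxxxxx.
Binary (16 bits): 0010000110100011.
Split 4+6+6: 0010 | 000110 | 100011.
Byte 1: 11100010 = 0xE2.
Byte 2: 10000110 = 0x86.
Byte 3: 10100011 = 0xA3.

E2 86 A3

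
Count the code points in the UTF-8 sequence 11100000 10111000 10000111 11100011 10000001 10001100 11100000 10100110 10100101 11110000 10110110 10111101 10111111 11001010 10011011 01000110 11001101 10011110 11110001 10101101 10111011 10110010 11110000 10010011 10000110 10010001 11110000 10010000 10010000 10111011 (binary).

10

Byte at offset 0: 0xE0 = 11100000 → 3-byte char (#1). Advance 3.
Byte at offset 3: 0xE3 = 11100011 → 3-byte char (#2). Advance 3.
Byte at offset 6: 0xE0 = 11100000 → 3-byte char (#3). Advance 3.
Byte at offset 9: 0xF0 = 11110000 → 4-byte char (#4). Advance 4.
Byte at offset 13: 0xCA = 11001010 → 2-byte char (#5). Advance 2.
Byte at offset 15: 0x46 = 01000110 → 1-byte char (#6). Advance 1.
Byte at offset 16: 0xCD = 11001101 → 2-byte char (#7). Advance 2.
Byte at offset 18: 0xF1 = 11110001 → 4-byte char (#8). Advance 4.
Byte at offset 22: 0xF0 = 11110000 → 4-byte char (#9). Advance 4.
Byte at offset 26: 0xF0 = 11110000 → 4-byte char (#10). Advance 4.
Reached end at offset 30 after 10 code points.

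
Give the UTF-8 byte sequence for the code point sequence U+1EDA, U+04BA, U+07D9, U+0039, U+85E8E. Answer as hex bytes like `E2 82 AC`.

U+1EDA: 3-byte form → E1 BB 9A.
U+04BA: 2-byte form → D2 BA.
U+07D9: 2-byte form → DF 99.
U+0039: 1-byte form → 39.
U+85E8E: 4-byte form → F2 85 BA 8E.
Concatenated (12 bytes): E1 BB 9A D2 BA DF 99 39 F2 85 BA 8E.

E1 BB 9A D2 BA DF 99 39 F2 85 BA 8E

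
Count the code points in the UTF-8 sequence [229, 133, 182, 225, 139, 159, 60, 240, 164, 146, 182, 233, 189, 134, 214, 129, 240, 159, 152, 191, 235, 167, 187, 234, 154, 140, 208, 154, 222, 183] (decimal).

11

Byte at offset 0: 0xE5 = 11100101 → 3-byte char (#1). Advance 3.
Byte at offset 3: 0xE1 = 11100001 → 3-byte char (#2). Advance 3.
Byte at offset 6: 0x3C = 00111100 → 1-byte char (#3). Advance 1.
Byte at offset 7: 0xF0 = 11110000 → 4-byte char (#4). Advance 4.
Byte at offset 11: 0xE9 = 11101001 → 3-byte char (#5). Advance 3.
Byte at offset 14: 0xD6 = 11010110 → 2-byte char (#6). Advance 2.
Byte at offset 16: 0xF0 = 11110000 → 4-byte char (#7). Advance 4.
Byte at offset 20: 0xEB = 11101011 → 3-byte char (#8). Advance 3.
Byte at offset 23: 0xEA = 11101010 → 3-byte char (#9). Advance 3.
Byte at offset 26: 0xD0 = 11010000 → 2-byte char (#10). Advance 2.
Byte at offset 28: 0xDE = 11011110 → 2-byte char (#11). Advance 2.
Reached end at offset 30 after 11 code points.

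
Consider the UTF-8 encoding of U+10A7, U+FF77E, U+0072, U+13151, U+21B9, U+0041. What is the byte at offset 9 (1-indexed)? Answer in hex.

1-indexed offset 9 is 0-indexed offset 8.
U+10A7 → 3-byte form E1 82 A7 at offsets 0–2.
U+FF77E → 4-byte form F3 BF 9D BE at offsets 3–6.
U+0072 → 1-byte form 72 at offsets 7–7.
U+13151 → 4-byte form F0 93 85 91 at offsets 8–11.
Offset 8 falls in char 4's range; it's byte 1 of F0 93 85 91 = 0xF0.

0xF0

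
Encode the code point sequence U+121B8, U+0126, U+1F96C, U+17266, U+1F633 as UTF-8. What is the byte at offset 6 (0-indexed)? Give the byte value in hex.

0xF0

U+121B8 → 4-byte form F0 92 86 B8 at offsets 0–3.
U+0126 → 2-byte form C4 A6 at offsets 4–5.
U+1F96C → 4-byte form F0 9F A5 AC at offsets 6–9.
Offset 6 falls in char 3's range; it's byte 1 of F0 9F A5 AC = 0xF0.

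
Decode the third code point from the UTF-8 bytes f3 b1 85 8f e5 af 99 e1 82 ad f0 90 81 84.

U+10AD

Offset 0: leading byte 0xF3 = 11110011 → 4-byte char #1 = F3 B1 85 8F.
Offset 4: leading byte 0xE5 = 11100101 → 3-byte char #2 = E5 AF 99.
Offset 7: leading byte 0xE1 = 11100001 → 3-byte char #3 = E1 82 AD.
Leading byte 0xE1 = 11100001 matches 1110xxxx → 3-byte sequence.
Byte 1: 0xE1 = 11100001, payload 0001 (4 bits).
Byte 2: 0x82 = 10000010 (10xxxxxx ✓), payload 000010.
Byte 3: 0xAD = 10101101 (10xxxxxx ✓), payload 101101.
Concatenate: 0001000010101101 = 0x10AD (16 bits → U+10AD).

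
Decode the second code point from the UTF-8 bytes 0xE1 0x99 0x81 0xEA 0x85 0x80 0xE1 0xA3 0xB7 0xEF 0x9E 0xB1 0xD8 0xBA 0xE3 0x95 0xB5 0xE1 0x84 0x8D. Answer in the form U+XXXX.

Offset 0: leading byte 0xE1 = 11100001 → 3-byte char #1 = E1 99 81.
Offset 3: leading byte 0xEA = 11101010 → 3-byte char #2 = EA 85 80.
Leading byte 0xEA = 11101010 matches 1110xxxx → 3-byte sequence.
Byte 1: 0xEA = 11101010, payload 1010 (4 bits).
Byte 2: 0x85 = 10000101 (10xxxxxx ✓), payload 000101.
Byte 3: 0x80 = 10000000 (10xxxxxx ✓), payload 000000.
Concatenate: 1010000101000000 = 0xA140 (16 bits → U+A140).

U+A140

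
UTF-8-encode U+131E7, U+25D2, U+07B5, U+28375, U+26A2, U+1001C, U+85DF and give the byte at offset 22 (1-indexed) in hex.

1-indexed offset 22 is 0-indexed offset 21.
U+131E7 → 4-byte form F0 93 87 A7 at offsets 0–3.
U+25D2 → 3-byte form E2 97 92 at offsets 4–6.
U+07B5 → 2-byte form DE B5 at offsets 7–8.
U+28375 → 4-byte form F0 A8 8D B5 at offsets 9–12.
U+26A2 → 3-byte form E2 9A A2 at offsets 13–15.
U+1001C → 4-byte form F0 90 80 9C at offsets 16–19.
U+85DF → 3-byte form E8 97 9F at offsets 20–22.
Offset 21 falls in char 7's range; it's byte 2 of E8 97 9F = 0x97.

0x97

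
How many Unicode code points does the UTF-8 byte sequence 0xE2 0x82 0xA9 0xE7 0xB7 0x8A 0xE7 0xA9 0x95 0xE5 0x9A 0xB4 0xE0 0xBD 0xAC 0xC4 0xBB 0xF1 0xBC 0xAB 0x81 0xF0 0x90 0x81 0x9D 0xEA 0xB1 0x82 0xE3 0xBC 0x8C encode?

10

Byte at offset 0: 0xE2 = 11100010 → 3-byte char (#1). Advance 3.
Byte at offset 3: 0xE7 = 11100111 → 3-byte char (#2). Advance 3.
Byte at offset 6: 0xE7 = 11100111 → 3-byte char (#3). Advance 3.
Byte at offset 9: 0xE5 = 11100101 → 3-byte char (#4). Advance 3.
Byte at offset 12: 0xE0 = 11100000 → 3-byte char (#5). Advance 3.
Byte at offset 15: 0xC4 = 11000100 → 2-byte char (#6). Advance 2.
Byte at offset 17: 0xF1 = 11110001 → 4-byte char (#7). Advance 4.
Byte at offset 21: 0xF0 = 11110000 → 4-byte char (#8). Advance 4.
Byte at offset 25: 0xEA = 11101010 → 3-byte char (#9). Advance 3.
Byte at offset 28: 0xE3 = 11100011 → 3-byte char (#10). Advance 3.
Reached end at offset 31 after 10 code points.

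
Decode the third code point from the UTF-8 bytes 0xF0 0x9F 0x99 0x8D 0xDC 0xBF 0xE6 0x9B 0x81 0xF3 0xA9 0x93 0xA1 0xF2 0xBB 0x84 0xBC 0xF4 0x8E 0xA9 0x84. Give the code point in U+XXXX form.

U+66C1

Offset 0: leading byte 0xF0 = 11110000 → 4-byte char #1 = F0 9F 99 8D.
Offset 4: leading byte 0xDC = 11011100 → 2-byte char #2 = DC BF.
Offset 6: leading byte 0xE6 = 11100110 → 3-byte char #3 = E6 9B 81.
Leading byte 0xE6 = 11100110 matches 1110xxxx → 3-byte sequence.
Byte 1: 0xE6 = 11100110, payload 0110 (4 bits).
Byte 2: 0x9B = 10011011 (10xxxxxx ✓), payload 011011.
Byte 3: 0x81 = 10000001 (10xxxxxx ✓), payload 000001.
Concatenate: 0110011011000001 = 0x66C1 (16 bits → U+66C1).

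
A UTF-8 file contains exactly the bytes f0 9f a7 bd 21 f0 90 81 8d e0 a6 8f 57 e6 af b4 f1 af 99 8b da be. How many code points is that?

8

Byte at offset 0: 0xF0 = 11110000 → 4-byte char (#1). Advance 4.
Byte at offset 4: 0x21 = 00100001 → 1-byte char (#2). Advance 1.
Byte at offset 5: 0xF0 = 11110000 → 4-byte char (#3). Advance 4.
Byte at offset 9: 0xE0 = 11100000 → 3-byte char (#4). Advance 3.
Byte at offset 12: 0x57 = 01010111 → 1-byte char (#5). Advance 1.
Byte at offset 13: 0xE6 = 11100110 → 3-byte char (#6). Advance 3.
Byte at offset 16: 0xF1 = 11110001 → 4-byte char (#7). Advance 4.
Byte at offset 20: 0xDA = 11011010 → 2-byte char (#8). Advance 2.
Reached end at offset 22 after 8 code points.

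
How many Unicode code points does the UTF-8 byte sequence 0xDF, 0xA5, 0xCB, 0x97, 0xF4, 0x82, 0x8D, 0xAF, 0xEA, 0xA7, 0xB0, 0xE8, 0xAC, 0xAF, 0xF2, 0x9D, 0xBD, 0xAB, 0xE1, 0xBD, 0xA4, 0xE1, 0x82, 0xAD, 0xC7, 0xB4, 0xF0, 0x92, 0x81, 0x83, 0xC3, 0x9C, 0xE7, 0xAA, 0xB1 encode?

Byte at offset 0: 0xDF = 11011111 → 2-byte char (#1). Advance 2.
Byte at offset 2: 0xCB = 11001011 → 2-byte char (#2). Advance 2.
Byte at offset 4: 0xF4 = 11110100 → 4-byte char (#3). Advance 4.
Byte at offset 8: 0xEA = 11101010 → 3-byte char (#4). Advance 3.
Byte at offset 11: 0xE8 = 11101000 → 3-byte char (#5). Advance 3.
Byte at offset 14: 0xF2 = 11110010 → 4-byte char (#6). Advance 4.
Byte at offset 18: 0xE1 = 11100001 → 3-byte char (#7). Advance 3.
Byte at offset 21: 0xE1 = 11100001 → 3-byte char (#8). Advance 3.
Byte at offset 24: 0xC7 = 11000111 → 2-byte char (#9). Advance 2.
Byte at offset 26: 0xF0 = 11110000 → 4-byte char (#10). Advance 4.
Byte at offset 30: 0xC3 = 11000011 → 2-byte char (#11). Advance 2.
Byte at offset 32: 0xE7 = 11100111 → 3-byte char (#12). Advance 3.
Reached end at offset 35 after 12 code points.

12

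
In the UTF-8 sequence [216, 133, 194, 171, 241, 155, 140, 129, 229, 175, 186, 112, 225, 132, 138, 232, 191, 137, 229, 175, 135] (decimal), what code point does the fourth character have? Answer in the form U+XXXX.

Offset 0: leading byte 0xD8 = 11011000 → 2-byte char #1 = D8 85.
Offset 2: leading byte 0xC2 = 11000010 → 2-byte char #2 = C2 AB.
Offset 4: leading byte 0xF1 = 11110001 → 4-byte char #3 = F1 9B 8C 81.
Offset 8: leading byte 0xE5 = 11100101 → 3-byte char #4 = E5 AF BA.
Leading byte 0xE5 = 11100101 matches 1110xxxx → 3-byte sequence.
Byte 1: 0xE5 = 11100101, payload 0101 (4 bits).
Byte 2: 0xAF = 10101111 (10xxxxxx ✓), payload 101111.
Byte 3: 0xBA = 10111010 (10xxxxxx ✓), payload 111010.
Concatenate: 0101101111111010 = 0x5BFA (16 bits → U+5BFA).

U+5BFA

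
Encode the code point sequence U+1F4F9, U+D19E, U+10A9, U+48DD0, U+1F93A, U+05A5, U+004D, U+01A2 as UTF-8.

U+1F4F9: 4-byte form → F0 9F 93 B9.
U+D19E: 3-byte form → ED 86 9E.
U+10A9: 3-byte form → E1 82 A9.
U+48DD0: 4-byte form → F1 88 B7 90.
U+1F93A: 4-byte form → F0 9F A4 BA.
U+05A5: 2-byte form → D6 A5.
U+004D: 1-byte form → 4D.
U+01A2: 2-byte form → C6 A2.
Concatenated (23 bytes): F0 9F 93 B9 ED 86 9E E1 82 A9 F1 88 B7 90 F0 9F A4 BA D6 A5 4D C6 A2.

F0 9F 93 B9 ED 86 9E E1 82 A9 F1 88 B7 90 F0 9F A4 BA D6 A5 4D C6 A2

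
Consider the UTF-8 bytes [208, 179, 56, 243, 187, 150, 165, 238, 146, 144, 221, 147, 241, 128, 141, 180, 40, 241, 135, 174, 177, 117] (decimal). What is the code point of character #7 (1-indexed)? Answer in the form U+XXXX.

U+0028

Offset 0: leading byte 0xD0 = 11010000 → 2-byte char #1 = D0 B3.
Offset 2: leading byte 0x38 = 00111000 → 1-byte char #2 = 38.
Offset 3: leading byte 0xF3 = 11110011 → 4-byte char #3 = F3 BB 96 A5.
Offset 7: leading byte 0xEE = 11101110 → 3-byte char #4 = EE 92 90.
Offset 10: leading byte 0xDD = 11011101 → 2-byte char #5 = DD 93.
Offset 12: leading byte 0xF1 = 11110001 → 4-byte char #6 = F1 80 8D B4.
Offset 16: leading byte 0x28 = 00101000 → 1-byte char #7 = 28.
Leading byte 0x28 = 00101000 matches 0xxxxxxx → 1-byte sequence.
Byte 1: 0x28 = 00101000, payload 0101000 (7 bits).
Concatenate: 0101000 = 0x28 (7 bits → U+0028).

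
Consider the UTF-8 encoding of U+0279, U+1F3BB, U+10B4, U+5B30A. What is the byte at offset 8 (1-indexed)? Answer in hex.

0x82

1-indexed offset 8 is 0-indexed offset 7.
U+0279 → 2-byte form C9 B9 at offsets 0–1.
U+1F3BB → 4-byte form F0 9F 8E BB at offsets 2–5.
U+10B4 → 3-byte form E1 82 B4 at offsets 6–8.
Offset 7 falls in char 3's range; it's byte 2 of E1 82 B4 = 0x82.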